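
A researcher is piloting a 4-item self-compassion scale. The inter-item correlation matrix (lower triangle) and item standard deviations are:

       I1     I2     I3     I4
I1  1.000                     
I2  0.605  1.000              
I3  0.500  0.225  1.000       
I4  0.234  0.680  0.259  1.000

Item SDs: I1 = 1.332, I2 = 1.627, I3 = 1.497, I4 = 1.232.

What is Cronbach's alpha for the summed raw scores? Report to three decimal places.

Σσ²ᵢ = 1.332² + 1.627² + 1.497² + 1.232² = 8.1802
Covariances σ_ij = r_ij · s_i · s_j:
  σ(I1,I2) = 0.605 × 1.332 × 1.627 = 1.3111
  σ(I1,I3) = 0.500 × 1.332 × 1.497 = 0.9970
  σ(I1,I4) = 0.234 × 1.332 × 1.232 = 0.3840
  σ(I2,I3) = 0.225 × 1.627 × 1.497 = 0.5480
  σ(I2,I4) = 0.680 × 1.627 × 1.232 = 1.3630
  σ(I3,I4) = 0.259 × 1.497 × 1.232 = 0.4777
σ²_T = Σσ²ᵢ + 2·Σσ_ij = 8.1802 + 2 × 5.0808 = 18.3418
α = (4/3)·(1 − 8.1802/18.3418) = 0.739

Cronbach's alpha = 0.739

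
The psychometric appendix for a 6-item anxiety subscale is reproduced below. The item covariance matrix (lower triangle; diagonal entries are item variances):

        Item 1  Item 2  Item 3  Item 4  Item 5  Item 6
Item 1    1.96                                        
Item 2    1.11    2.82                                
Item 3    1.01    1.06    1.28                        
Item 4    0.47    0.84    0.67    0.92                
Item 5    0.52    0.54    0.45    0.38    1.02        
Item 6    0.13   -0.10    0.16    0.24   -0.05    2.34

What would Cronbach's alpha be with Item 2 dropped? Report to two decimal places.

Remaining items: Item 1, Item 3, Item 4, Item 5, Item 6 (k = 5).
sum of item variances = 1.96 + 1.28 + 0.92 + 1.02 + 2.34 = 7.52
σ²_total = 7.52 + 2 × 3.98 = 15.48
α (item deleted) = (5/4)·(1 − 7.52/15.48) = 0.64

α = 0.64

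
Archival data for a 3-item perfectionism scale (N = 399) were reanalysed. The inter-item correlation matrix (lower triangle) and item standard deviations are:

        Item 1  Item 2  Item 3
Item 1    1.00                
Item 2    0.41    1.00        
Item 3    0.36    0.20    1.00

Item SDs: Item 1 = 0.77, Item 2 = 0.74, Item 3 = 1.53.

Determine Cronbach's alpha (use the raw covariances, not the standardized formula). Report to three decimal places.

Σσ²ᵢ = 0.77² + 0.74² + 1.53² = 3.4814
Covariances σ_ij = r_ij · s_i · s_j:
  σ(Item 1,Item 2) = 0.41 × 0.77 × 0.74 = 0.2336
  σ(Item 1,Item 3) = 0.36 × 0.77 × 1.53 = 0.4241
  σ(Item 2,Item 3) = 0.20 × 0.74 × 1.53 = 0.2264
σ²_T = Σσ²ᵢ + 2·Σσ_ij = 3.4814 + 2 × 0.8841 = 5.2496
α = (3/2)·(1 − 3.4814/5.2496) = 0.505

Cronbach's alpha = 0.505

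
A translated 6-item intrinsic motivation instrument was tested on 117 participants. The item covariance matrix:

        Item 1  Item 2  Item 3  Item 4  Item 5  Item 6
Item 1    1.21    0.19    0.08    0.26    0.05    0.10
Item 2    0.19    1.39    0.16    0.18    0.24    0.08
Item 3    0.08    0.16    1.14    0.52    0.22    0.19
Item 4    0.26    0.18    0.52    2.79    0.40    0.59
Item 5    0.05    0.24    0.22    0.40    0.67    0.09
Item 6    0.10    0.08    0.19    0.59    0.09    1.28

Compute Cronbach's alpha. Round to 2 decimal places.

Cronbach's alpha = 0.53

sum of item variances = 1.21 + 1.39 + 1.14 + 2.79 + 0.67 + 1.28 = 8.48
Σ_{i<j} σ_ij = 3.35
Var(T) = 8.48 + 2 × 3.35 = 15.18
α = (k/(k−1))·(1 − sum of item variances/Var(T)) = (6/5)·(1 − 8.48/15.18) = 0.53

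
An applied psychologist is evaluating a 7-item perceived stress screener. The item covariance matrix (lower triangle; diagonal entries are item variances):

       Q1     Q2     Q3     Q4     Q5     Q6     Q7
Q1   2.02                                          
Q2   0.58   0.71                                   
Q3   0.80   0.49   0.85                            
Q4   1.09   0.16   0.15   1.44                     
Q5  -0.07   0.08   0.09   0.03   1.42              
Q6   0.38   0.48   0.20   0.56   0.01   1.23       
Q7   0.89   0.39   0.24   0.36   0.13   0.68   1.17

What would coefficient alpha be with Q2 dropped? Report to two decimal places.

α = 0.69

Remaining items: Q1, Q3, Q4, Q5, Q6, Q7 (k = 6).
Σσᵢ² = 2.02 + 0.85 + 1.44 + 1.42 + 1.23 + 1.17 = 8.13
Var(T) = 8.13 + 2 × 5.54 = 19.21
α (item deleted) = (6/5)·(1 − 8.13/19.21) = 0.69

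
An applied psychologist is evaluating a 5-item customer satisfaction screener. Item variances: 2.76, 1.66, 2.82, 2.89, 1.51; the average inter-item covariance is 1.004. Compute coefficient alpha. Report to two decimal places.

sum of item variances = 2.76 + 1.66 + 2.82 + 2.89 + 1.51 = 11.64
Sum of the 10 distinct covariances = 10 × 1.004 = 10.040
total variance = sum of item variances + 2·Σcov = 11.64 + 2 × 10.040 = 31.720
α = (5/4)·(1 − 11.64/31.720) = 0.79

coefficient alpha = 0.79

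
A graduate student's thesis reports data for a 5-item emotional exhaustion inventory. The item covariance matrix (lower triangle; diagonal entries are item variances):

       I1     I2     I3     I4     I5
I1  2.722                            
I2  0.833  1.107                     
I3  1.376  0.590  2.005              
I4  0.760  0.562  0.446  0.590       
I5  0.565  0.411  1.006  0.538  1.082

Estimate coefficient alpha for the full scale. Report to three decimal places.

sum of item variances = 2.722 + 1.107 + 2.005 + 0.590 + 1.082 = 7.506
Sum of off-diagonal covariances = 7.087
total variance = 7.506 + 2 × 7.087 = 21.680
α = (k/(k−1))·(1 − sum of item variances/total variance) = (5/4)·(1 − 7.506/21.680) = 0.817

α = 0.817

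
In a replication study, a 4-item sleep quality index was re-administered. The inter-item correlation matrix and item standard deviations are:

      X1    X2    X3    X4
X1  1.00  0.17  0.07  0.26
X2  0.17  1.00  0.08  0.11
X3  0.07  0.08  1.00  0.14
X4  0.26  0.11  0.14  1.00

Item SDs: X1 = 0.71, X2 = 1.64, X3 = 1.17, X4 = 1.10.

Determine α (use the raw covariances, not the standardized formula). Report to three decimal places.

Σσ²ᵢ = 0.71² + 1.64² + 1.17² + 1.10² = 5.7726
Covariances σ_ij = r_ij · s_i · s_j:
  σ(X1,X2) = 0.17 × 0.71 × 1.64 = 0.1979
  σ(X1,X3) = 0.07 × 0.71 × 1.17 = 0.0581
  σ(X1,X4) = 0.26 × 0.71 × 1.10 = 0.2031
  σ(X2,X3) = 0.08 × 1.64 × 1.17 = 0.1535
  σ(X2,X4) = 0.11 × 1.64 × 1.10 = 0.1984
  σ(X3,X4) = 0.14 × 1.17 × 1.10 = 0.1802
σ²_T = Σσ²ᵢ + 2·Σσ_ij = 5.7726 + 2 × 0.9912 = 7.7550
α = (4/3)·(1 − 5.7726/7.7550) = 0.341

α = 0.341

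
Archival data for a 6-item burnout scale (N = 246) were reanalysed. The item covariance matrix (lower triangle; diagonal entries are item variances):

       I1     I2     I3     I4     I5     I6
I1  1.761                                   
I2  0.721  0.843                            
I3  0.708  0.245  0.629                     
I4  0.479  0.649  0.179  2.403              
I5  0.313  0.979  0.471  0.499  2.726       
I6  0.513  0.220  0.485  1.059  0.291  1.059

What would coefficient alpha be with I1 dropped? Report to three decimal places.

Remaining items: I2, I3, I4, I5, I6 (k = 5).
Σσ²ᵢ = 0.843 + 0.629 + 2.403 + 2.726 + 1.059 = 7.660
σ²_total = 7.660 + 2 × 5.077 = 17.814
α (item deleted) = (5/4)·(1 − 7.660/17.814) = 0.713

α = 0.713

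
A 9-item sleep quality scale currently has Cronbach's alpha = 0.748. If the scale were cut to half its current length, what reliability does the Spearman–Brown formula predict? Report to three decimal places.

Length factor m = 1/2
α' = m·α / (1 − (1−m)·α)
   = 1/2 × 0.748 / (1 − (1 − 1/2) × 0.748)
   = 0.3740 / 0.6260 = 0.597

predicted reliability = 0.597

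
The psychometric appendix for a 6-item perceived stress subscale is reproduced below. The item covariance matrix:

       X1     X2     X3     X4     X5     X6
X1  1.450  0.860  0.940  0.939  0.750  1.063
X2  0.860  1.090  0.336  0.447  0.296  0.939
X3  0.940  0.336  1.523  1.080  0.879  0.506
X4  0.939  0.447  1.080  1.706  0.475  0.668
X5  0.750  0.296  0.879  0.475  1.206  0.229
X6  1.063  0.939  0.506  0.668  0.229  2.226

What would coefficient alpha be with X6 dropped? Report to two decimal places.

Remaining items: X1, X2, X3, X4, X5 (k = 5).
sum of item variances = 1.450 + 1.090 + 1.523 + 1.706 + 1.206 = 6.975
Var(T) = 6.975 + 2 × 7.002 = 20.979
α (item deleted) = (5/4)·(1 − 6.975/20.979) = 0.83

coefficient alpha = 0.83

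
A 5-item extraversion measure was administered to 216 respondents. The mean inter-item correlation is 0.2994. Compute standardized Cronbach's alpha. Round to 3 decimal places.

standardized Cronbach's alpha = 0.681

Standardized α = k·r̄ / (1 + (k−1)·r̄) = 5 × 0.2994 / (1 + 4 × 0.2994)
  = 1.4970 / 2.1976 = 0.681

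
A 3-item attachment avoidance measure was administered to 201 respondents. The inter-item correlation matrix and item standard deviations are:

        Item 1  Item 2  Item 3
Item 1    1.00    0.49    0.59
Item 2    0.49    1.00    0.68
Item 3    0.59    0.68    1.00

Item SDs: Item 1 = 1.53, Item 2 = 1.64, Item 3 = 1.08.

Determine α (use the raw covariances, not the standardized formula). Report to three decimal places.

Σσ²ᵢ = 1.53² + 1.64² + 1.08² = 6.1969
Covariances σ_ij = r_ij · s_i · s_j:
  σ(Item 1,Item 2) = 0.49 × 1.53 × 1.64 = 1.2295
  σ(Item 1,Item 3) = 0.59 × 1.53 × 1.08 = 0.9749
  σ(Item 2,Item 3) = 0.68 × 1.64 × 1.08 = 1.2044
σ²_T = Σσ²ᵢ + 2·Σσ_ij = 6.1969 + 2 × 3.4088 = 13.0145
α = (3/2)·(1 − 6.1969/13.0145) = 0.786

α = 0.786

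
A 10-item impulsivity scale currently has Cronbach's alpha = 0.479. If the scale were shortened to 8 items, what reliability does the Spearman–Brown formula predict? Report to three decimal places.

Length factor m = 8/10 = 0.8000
α' = m·α / (1 − (1−m)·α)
   = 8/10 × 0.479 / (1 − (1 − 8/10) × 0.479)
   = 0.3832 / 0.9042 = 0.424

predicted reliability = 0.424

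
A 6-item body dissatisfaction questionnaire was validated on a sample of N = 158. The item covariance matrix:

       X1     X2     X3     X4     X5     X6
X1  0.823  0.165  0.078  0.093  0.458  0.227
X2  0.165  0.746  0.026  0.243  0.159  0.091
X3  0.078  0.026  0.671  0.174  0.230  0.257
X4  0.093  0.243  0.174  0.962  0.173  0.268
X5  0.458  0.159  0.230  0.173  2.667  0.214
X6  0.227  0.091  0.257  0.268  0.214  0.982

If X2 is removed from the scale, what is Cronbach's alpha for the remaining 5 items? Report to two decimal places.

Remaining items: X1, X3, X4, X5, X6 (k = 5).
ΣVar(i) = 0.823 + 0.671 + 0.962 + 2.667 + 0.982 = 6.105
σ²_T = 6.105 + 2 × 2.172 = 10.449
α (item deleted) = (5/4)·(1 − 6.105/10.449) = 0.52

α = 0.52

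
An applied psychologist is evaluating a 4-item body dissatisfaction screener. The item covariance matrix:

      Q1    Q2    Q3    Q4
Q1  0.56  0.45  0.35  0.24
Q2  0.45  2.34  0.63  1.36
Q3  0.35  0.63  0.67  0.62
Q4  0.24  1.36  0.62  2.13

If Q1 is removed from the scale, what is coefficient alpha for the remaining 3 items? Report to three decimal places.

α = 0.756

Remaining items: Q2, Q3, Q4 (k = 3).
Σσᵢ² = 2.34 + 0.67 + 2.13 = 5.14
total variance = 5.14 + 2 × 2.61 = 10.36
α (item deleted) = (3/2)·(1 − 5.14/10.36) = 0.756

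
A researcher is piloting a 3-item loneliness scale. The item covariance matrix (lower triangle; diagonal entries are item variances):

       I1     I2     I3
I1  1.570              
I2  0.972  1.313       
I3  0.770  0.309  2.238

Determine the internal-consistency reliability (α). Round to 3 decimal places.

α = 0.667

Σσ²ᵢ = 1.570 + 1.313 + 2.238 = 5.121
Σ_{i<j} σ_ij = 2.051
σ²_total = 5.121 + 2 × 2.051 = 9.223
α = (k/(k−1))·(1 − Σσ²ᵢ/σ²_total) = (3/2)·(1 − 5.121/9.223) = 0.667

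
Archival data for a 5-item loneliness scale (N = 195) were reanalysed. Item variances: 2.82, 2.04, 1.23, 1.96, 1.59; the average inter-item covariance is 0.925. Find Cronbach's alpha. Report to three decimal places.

α = 0.822

ΣVar(i) = 2.82 + 2.04 + 1.23 + 1.96 + 1.59 = 9.64
Sum of the 10 distinct covariances = 10 × 0.925 = 9.250
σ²_total = ΣVar(i) + 2·Σcov = 9.64 + 2 × 9.250 = 28.140
α = (5/4)·(1 − 9.64/28.140) = 0.822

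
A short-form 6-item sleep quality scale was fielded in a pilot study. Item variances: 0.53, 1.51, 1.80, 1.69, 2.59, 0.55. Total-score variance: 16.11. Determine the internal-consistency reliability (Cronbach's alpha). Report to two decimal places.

Cronbach's alpha = 0.55

Σσᵢ² = 0.53 + 1.51 + 1.80 + 1.69 + 2.59 + 0.55 = 8.67
α = (k/(k−1))·(1 − Σσᵢ²/total variance) = (6/5)·(1 − 8.67/16.11) = 0.55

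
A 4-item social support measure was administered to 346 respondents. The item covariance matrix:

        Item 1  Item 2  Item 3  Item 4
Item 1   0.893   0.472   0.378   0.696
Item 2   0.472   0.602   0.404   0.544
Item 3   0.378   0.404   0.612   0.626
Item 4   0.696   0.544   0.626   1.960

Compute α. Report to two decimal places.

Σσ²ᵢ = 0.893 + 0.602 + 0.612 + 1.960 = 4.067
Sum of off-diagonal covariances = 3.120
Var(T) = 4.067 + 2 × 3.120 = 10.307
α = (k/(k−1))·(1 − Σσ²ᵢ/Var(T)) = (4/3)·(1 − 4.067/10.307) = 0.81

α = 0.81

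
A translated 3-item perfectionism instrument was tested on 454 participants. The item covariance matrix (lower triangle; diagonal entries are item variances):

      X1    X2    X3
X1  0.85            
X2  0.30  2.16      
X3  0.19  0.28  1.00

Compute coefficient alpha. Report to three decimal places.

α = 0.416

Σσ²ᵢ = 0.85 + 2.16 + 1.00 = 4.01
Σ_{i<j} σ_ij = 0.77
total variance = 4.01 + 2 × 0.77 = 5.55
α = (k/(k−1))·(1 − Σσ²ᵢ/total variance) = (3/2)·(1 − 4.01/5.55) = 0.416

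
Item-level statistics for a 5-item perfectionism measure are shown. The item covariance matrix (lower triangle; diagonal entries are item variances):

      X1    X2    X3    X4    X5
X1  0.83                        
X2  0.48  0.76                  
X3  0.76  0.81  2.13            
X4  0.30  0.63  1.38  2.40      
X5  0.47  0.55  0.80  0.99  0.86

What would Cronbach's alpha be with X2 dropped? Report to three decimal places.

Remaining items: X1, X3, X4, X5 (k = 4).
sum of item variances = 0.83 + 2.13 + 2.40 + 0.86 = 6.22
σ²_T = 6.22 + 2 × 4.70 = 15.62
α (item deleted) = (4/3)·(1 − 6.22/15.62) = 0.802

Cronbach's alpha = 0.802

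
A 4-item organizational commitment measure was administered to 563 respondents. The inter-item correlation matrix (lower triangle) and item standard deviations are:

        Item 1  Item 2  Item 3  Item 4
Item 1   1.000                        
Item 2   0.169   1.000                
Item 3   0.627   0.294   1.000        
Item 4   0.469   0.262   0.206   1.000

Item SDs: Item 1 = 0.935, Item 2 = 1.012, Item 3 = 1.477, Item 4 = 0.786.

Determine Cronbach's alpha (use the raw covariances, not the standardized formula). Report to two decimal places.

α = 0.65

Σσ²ᵢ = 0.935² + 1.012² + 1.477² + 0.786² = 4.6977
Covariances σ_ij = r_ij · s_i · s_j:
  σ(Item 1,Item 2) = 0.169 × 0.935 × 1.012 = 0.1599
  σ(Item 1,Item 3) = 0.627 × 0.935 × 1.477 = 0.8659
  σ(Item 1,Item 4) = 0.469 × 0.935 × 0.786 = 0.3447
  σ(Item 2,Item 3) = 0.294 × 1.012 × 1.477 = 0.4394
  σ(Item 2,Item 4) = 0.262 × 1.012 × 0.786 = 0.2084
  σ(Item 3,Item 4) = 0.206 × 1.477 × 0.786 = 0.2391
σ²_T = Σσ²ᵢ + 2·Σσ_ij = 4.6977 + 2 × 2.2574 = 9.2125
α = (4/3)·(1 − 4.6977/9.2125) = 0.65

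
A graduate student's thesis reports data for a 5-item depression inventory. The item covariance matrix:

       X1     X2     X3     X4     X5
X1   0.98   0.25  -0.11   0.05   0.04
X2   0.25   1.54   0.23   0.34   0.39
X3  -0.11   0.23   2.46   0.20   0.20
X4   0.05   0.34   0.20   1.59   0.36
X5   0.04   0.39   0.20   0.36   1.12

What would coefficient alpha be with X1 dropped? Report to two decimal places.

α = 0.45

Remaining items: X2, X3, X4, X5 (k = 4).
ΣVar(i) = 1.54 + 2.46 + 1.59 + 1.12 = 6.71
σ²_total = 6.71 + 2 × 1.72 = 10.15
α (item deleted) = (4/3)·(1 − 6.71/10.15) = 0.45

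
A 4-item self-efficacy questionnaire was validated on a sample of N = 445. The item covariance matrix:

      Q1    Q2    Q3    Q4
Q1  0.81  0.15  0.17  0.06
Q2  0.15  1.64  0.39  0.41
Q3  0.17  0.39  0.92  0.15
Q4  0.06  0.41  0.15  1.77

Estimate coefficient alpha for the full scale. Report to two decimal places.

ΣVar(i) = 0.81 + 1.64 + 0.92 + 1.77 = 5.14
Sum of the distinct covariances = 1.33
σ²_T = 5.14 + 2 × 1.33 = 7.80
α = (k/(k−1))·(1 − ΣVar(i)/σ²_T) = (4/3)·(1 − 5.14/7.80) = 0.45

α = 0.45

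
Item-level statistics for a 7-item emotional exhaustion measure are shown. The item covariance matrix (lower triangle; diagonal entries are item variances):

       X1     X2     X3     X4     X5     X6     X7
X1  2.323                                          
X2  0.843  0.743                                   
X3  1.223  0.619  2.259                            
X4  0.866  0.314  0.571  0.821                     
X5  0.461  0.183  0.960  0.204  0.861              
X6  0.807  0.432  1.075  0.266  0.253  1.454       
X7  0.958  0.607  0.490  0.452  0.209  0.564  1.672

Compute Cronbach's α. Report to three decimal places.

ΣVar(i) = 2.323 + 0.743 + 2.259 + 0.821 + 0.861 + 1.454 + 1.672 = 10.133
Sum of the distinct covariances = 12.357
Var(T) = 10.133 + 2 × 12.357 = 34.847
α = (k/(k−1))·(1 − ΣVar(i)/Var(T)) = (7/6)·(1 − 10.133/34.847) = 0.827

α = 0.827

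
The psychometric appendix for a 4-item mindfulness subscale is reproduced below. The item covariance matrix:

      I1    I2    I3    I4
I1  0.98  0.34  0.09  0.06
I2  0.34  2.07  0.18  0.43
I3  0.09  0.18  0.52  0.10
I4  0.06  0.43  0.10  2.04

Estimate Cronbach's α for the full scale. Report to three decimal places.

Σσᵢ² = 0.98 + 2.07 + 0.52 + 2.04 = 5.61
Sum of the distinct covariances = 1.20
Var(T) = 5.61 + 2 × 1.20 = 8.01
α = (k/(k−1))·(1 − Σσᵢ²/Var(T)) = (4/3)·(1 − 5.61/8.01) = 0.400

Cronbach's α = 0.400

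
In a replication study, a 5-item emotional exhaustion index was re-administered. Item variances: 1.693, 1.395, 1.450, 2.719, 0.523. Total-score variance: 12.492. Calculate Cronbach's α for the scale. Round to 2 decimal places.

sum of item variances = 1.693 + 1.395 + 1.450 + 2.719 + 0.523 = 7.780
α = (k/(k−1))·(1 − sum of item variances/Var(T)) = (5/4)·(1 − 7.780/12.492) = 0.47

α = 0.47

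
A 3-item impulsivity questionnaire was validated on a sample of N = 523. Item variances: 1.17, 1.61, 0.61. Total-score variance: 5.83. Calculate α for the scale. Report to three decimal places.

Σσᵢ² = 1.17 + 1.61 + 0.61 = 3.39
α = (k/(k−1))·(1 − Σσᵢ²/total variance) = (3/2)·(1 − 3.39/5.83) = 0.628

α = 0.628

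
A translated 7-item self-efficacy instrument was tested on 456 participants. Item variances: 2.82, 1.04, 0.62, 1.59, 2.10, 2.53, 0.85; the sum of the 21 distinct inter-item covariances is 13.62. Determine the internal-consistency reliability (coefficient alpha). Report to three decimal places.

α = 0.819

sum of item variances = 2.82 + 1.04 + 0.62 + 1.59 + 2.10 + 2.53 + 0.85 = 11.55
Sum of distinct covariances = 13.62
Var(T) = sum of item variances + 2·Σcov = 11.55 + 2 × 13.62 = 38.79
α = (7/6)·(1 − 11.55/38.79) = 0.819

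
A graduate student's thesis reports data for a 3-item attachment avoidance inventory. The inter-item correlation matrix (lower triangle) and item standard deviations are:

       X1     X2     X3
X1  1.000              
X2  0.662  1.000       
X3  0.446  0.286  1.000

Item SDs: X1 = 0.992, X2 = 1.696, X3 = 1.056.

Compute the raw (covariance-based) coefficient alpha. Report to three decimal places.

α = 0.685

Σσ²ᵢ = 0.992² + 1.696² + 1.056² = 4.9756
Covariances σ_ij = r_ij · s_i · s_j:
  σ(X1,X2) = 0.662 × 0.992 × 1.696 = 1.1138
  σ(X1,X3) = 0.446 × 0.992 × 1.056 = 0.4672
  σ(X2,X3) = 0.286 × 1.696 × 1.056 = 0.5122
σ²_T = Σσ²ᵢ + 2·Σσ_ij = 4.9756 + 2 × 2.0932 = 9.1620
α = (3/2)·(1 − 4.9756/9.1620) = 0.685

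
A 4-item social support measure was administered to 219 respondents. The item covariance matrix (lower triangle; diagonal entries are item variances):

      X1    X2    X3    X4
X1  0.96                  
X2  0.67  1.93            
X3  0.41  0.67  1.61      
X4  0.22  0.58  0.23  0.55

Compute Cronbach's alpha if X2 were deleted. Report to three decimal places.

Remaining items: X1, X3, X4 (k = 3).
Σσᵢ² = 0.96 + 1.61 + 0.55 = 3.12
Var(T) = 3.12 + 2 × 0.86 = 4.84
α (item deleted) = (3/2)·(1 − 3.12/4.84) = 0.533

α = 0.533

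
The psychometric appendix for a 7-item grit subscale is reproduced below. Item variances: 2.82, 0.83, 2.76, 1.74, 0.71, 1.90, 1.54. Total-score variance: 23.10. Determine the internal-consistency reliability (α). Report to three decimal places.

α = 0.545

Σσ²ᵢ = 2.82 + 0.83 + 2.76 + 1.74 + 0.71 + 1.90 + 1.54 = 12.30
α = (k/(k−1))·(1 − Σσ²ᵢ/σ²_total) = (7/6)·(1 − 12.30/23.10) = 0.545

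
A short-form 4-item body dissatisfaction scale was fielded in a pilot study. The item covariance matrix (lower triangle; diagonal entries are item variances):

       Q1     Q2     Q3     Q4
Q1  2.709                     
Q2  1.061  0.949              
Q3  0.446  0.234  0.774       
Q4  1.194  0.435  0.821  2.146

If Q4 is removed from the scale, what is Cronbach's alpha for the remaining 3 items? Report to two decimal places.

α = 0.66

Remaining items: Q1, Q2, Q3 (k = 3).
Σσᵢ² = 2.709 + 0.949 + 0.774 = 4.432
σ²_T = 4.432 + 2 × 1.741 = 7.914
α (item deleted) = (3/2)·(1 − 4.432/7.914) = 0.66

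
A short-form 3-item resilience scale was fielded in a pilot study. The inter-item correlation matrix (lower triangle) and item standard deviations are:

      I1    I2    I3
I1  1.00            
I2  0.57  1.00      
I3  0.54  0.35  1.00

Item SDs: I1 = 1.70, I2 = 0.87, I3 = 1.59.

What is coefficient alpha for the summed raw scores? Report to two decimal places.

Σσ²ᵢ = 1.70² + 0.87² + 1.59² = 6.1750
Covariances σ_ij = r_ij · s_i · s_j:
  σ(I1,I2) = 0.57 × 1.70 × 0.87 = 0.8430
  σ(I1,I3) = 0.54 × 1.70 × 1.59 = 1.4596
  σ(I2,I3) = 0.35 × 0.87 × 1.59 = 0.4842
σ²_T = Σσ²ᵢ + 2·Σσ_ij = 6.1750 + 2 × 2.7868 = 11.7486
α = (3/2)·(1 − 6.1750/11.7486) = 0.71

α = 0.71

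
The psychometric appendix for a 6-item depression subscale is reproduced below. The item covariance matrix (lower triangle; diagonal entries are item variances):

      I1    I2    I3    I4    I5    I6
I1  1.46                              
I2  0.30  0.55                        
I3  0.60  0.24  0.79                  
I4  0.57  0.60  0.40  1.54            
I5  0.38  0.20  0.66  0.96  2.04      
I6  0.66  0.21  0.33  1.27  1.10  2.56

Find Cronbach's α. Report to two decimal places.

sum of item variances = 1.46 + 0.55 + 0.79 + 1.54 + 2.04 + 2.56 = 8.94
Sum of the distinct covariances = 8.48
σ²_T = 8.94 + 2 × 8.48 = 25.90
α = (k/(k−1))·(1 − sum of item variances/σ²_T) = (6/5)·(1 − 8.94/25.90) = 0.79

Cronbach's α = 0.79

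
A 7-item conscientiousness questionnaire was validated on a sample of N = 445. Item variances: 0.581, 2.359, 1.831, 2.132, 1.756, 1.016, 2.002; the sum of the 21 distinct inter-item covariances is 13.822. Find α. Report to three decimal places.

sum of item variances = 0.581 + 2.359 + 1.831 + 2.132 + 1.756 + 1.016 + 2.002 = 11.677
Sum of distinct covariances = 13.822
Var(T) = sum of item variances + 2·Σcov = 11.677 + 2 × 13.822 = 39.321
α = (7/6)·(1 − 11.677/39.321) = 0.820

α = 0.820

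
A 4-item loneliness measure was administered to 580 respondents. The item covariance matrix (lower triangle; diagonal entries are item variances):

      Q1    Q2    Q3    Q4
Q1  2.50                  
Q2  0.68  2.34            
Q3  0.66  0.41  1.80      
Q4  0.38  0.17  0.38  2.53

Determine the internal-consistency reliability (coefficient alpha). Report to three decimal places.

coefficient alpha = 0.492

Σσ²ᵢ = 2.50 + 2.34 + 1.80 + 2.53 = 9.17
Sum of the distinct covariances = 2.68
σ²_total = 9.17 + 2 × 2.68 = 14.53
α = (k/(k−1))·(1 − Σσ²ᵢ/σ²_total) = (4/3)·(1 − 9.17/14.53) = 0.492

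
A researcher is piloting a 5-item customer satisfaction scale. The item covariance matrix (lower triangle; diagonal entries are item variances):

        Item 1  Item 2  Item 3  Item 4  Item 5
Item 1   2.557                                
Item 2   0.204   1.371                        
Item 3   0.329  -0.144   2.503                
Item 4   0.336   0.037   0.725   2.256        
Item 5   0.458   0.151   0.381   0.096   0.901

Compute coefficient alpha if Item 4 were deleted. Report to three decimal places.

Remaining items: Item 1, Item 2, Item 3, Item 5 (k = 4).
Σσ²ᵢ = 2.557 + 1.371 + 2.503 + 0.901 = 7.332
total variance = 7.332 + 2 × 1.379 = 10.090
α (item deleted) = (4/3)·(1 − 7.332/10.090) = 0.364

α = 0.364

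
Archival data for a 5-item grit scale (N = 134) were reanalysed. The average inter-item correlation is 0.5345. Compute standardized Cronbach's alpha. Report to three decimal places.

Standardized α = k·r̄ / (1 + (k−1)·r̄) = 5 × 0.5345 / (1 + 4 × 0.5345)
  = 2.6725 / 3.1380 = 0.852

α = 0.852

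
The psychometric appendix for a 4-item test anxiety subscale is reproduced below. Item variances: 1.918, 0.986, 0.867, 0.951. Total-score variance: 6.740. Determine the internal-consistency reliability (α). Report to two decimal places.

α = 0.40

Σσ²ᵢ = 1.918 + 0.986 + 0.867 + 0.951 = 4.722
α = (k/(k−1))·(1 − Σσ²ᵢ/σ²_total) = (4/3)·(1 − 4.722/6.740) = 0.40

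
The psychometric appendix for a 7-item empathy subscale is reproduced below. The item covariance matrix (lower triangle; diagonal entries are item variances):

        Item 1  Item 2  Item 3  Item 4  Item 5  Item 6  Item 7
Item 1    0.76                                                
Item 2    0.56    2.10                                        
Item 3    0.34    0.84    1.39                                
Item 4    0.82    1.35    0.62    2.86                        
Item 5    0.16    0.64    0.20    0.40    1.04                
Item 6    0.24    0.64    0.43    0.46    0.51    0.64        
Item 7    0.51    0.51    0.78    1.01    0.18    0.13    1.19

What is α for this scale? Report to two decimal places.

ΣVar(i) = 0.76 + 2.10 + 1.39 + 2.86 + 1.04 + 0.64 + 1.19 = 9.98
Sum of the distinct covariances = 11.33
total variance = 9.98 + 2 × 11.33 = 32.64
α = (k/(k−1))·(1 − ΣVar(i)/total variance) = (7/6)·(1 − 9.98/32.64) = 0.81

α = 0.81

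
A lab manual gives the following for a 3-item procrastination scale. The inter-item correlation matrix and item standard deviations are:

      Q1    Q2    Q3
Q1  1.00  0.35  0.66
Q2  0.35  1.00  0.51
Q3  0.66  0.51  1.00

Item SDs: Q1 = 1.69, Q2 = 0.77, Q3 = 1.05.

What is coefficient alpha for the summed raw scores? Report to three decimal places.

coefficient alpha = 0.709

Σσ²ᵢ = 1.69² + 0.77² + 1.05² = 4.5515
Covariances σ_ij = r_ij · s_i · s_j:
  σ(Q1,Q2) = 0.35 × 1.69 × 0.77 = 0.4555
  σ(Q1,Q3) = 0.66 × 1.69 × 1.05 = 1.1712
  σ(Q2,Q3) = 0.51 × 0.77 × 1.05 = 0.4123
σ²_T = Σσ²ᵢ + 2·Σσ_ij = 4.5515 + 2 × 2.0390 = 8.6295
α = (3/2)·(1 − 4.5515/8.6295) = 0.709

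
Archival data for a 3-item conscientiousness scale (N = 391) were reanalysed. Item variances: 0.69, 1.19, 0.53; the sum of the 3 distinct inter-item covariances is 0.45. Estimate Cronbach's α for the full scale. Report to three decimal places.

Σσᵢ² = 0.69 + 1.19 + 0.53 = 2.41
Sum of distinct covariances = 0.45
Var(T) = Σσᵢ² + 2·Σcov = 2.41 + 2 × 0.45 = 3.31
α = (3/2)·(1 − 2.41/3.31) = 0.408

Cronbach's α = 0.408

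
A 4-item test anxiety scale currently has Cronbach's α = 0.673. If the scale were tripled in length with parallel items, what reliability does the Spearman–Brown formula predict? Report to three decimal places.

predicted reliability = 0.861

Length factor m = 3
α' = m·α / (1 + (m−1)·α)
   = 3 × 0.673 / (1 + (3 − 1) × 0.673)
   = 2.0190 / 2.3460 = 0.861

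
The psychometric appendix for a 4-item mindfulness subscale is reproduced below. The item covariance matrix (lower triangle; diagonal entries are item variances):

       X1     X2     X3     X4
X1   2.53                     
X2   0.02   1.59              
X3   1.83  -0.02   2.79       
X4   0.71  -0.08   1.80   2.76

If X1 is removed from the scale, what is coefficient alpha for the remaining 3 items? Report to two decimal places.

coefficient alpha = 0.48

Remaining items: X2, X3, X4 (k = 3).
ΣVar(i) = 1.59 + 2.79 + 2.76 = 7.14
σ²_total = 7.14 + 2 × 1.70 = 10.54
α (item deleted) = (3/2)·(1 − 7.14/10.54) = 0.48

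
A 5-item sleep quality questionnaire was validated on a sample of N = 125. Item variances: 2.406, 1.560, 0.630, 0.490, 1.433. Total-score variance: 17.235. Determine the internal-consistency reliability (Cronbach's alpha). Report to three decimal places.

sum of item variances = 2.406 + 1.560 + 0.630 + 0.490 + 1.433 = 6.519
α = (k/(k−1))·(1 − sum of item variances/total variance) = (5/4)·(1 − 6.519/17.235) = 0.777

Cronbach's alpha = 0.777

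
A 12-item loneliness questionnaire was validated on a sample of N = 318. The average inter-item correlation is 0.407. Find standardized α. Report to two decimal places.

Standardized α = k·r̄ / (1 + (k−1)·r̄) = 12 × 0.407 / (1 + 11 × 0.407)
  = 4.8840 / 5.4770 = 0.89

α = 0.89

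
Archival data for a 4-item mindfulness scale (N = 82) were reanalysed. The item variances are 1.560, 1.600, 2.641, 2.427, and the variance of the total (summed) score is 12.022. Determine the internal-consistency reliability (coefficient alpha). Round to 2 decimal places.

α = 0.42

sum of item variances = 1.560 + 1.600 + 2.641 + 2.427 = 8.228
α = (k/(k−1))·(1 − sum of item variances/Var(T)) = (4/3)·(1 − 8.228/12.022) = 0.42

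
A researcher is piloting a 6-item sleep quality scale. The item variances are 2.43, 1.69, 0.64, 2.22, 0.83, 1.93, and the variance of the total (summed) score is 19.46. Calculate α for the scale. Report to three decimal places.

Σσ²ᵢ = 2.43 + 1.69 + 0.64 + 2.22 + 0.83 + 1.93 = 9.74
α = (k/(k−1))·(1 − Σσ²ᵢ/σ²_T) = (6/5)·(1 − 9.74/19.46) = 0.599

α = 0.599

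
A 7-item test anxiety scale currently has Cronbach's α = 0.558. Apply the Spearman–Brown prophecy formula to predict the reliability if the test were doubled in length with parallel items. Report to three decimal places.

Length factor m = 2
α' = m·α / (1 + (m−1)·α)
   = 2 × 0.558 / (1 + (2 − 1) × 0.558)
   = 1.1160 / 1.5580 = 0.716

predicted reliability = 0.716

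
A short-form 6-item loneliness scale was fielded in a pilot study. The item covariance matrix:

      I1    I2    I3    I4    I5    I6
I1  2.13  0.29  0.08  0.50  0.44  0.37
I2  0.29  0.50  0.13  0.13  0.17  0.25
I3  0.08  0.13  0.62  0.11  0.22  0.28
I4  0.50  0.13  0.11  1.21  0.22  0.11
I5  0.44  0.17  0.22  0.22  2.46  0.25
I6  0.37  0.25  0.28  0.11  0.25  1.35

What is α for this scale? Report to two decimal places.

Σσᵢ² = 2.13 + 0.50 + 0.62 + 1.21 + 2.46 + 1.35 = 8.27
Sum of off-diagonal covariances = 3.55
σ²_T = 8.27 + 2 × 3.55 = 15.37
α = (k/(k−1))·(1 − Σσᵢ²/σ²_T) = (6/5)·(1 − 8.27/15.37) = 0.55

α = 0.55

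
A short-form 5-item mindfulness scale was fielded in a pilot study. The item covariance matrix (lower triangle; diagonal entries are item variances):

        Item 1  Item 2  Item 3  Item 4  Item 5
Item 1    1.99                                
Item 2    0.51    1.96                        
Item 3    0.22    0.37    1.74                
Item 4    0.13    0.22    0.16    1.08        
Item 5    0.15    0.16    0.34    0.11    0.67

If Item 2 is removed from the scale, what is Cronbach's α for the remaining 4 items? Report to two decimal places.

α = 0.38

Remaining items: Item 1, Item 3, Item 4, Item 5 (k = 4).
Σσᵢ² = 1.99 + 1.74 + 1.08 + 0.67 = 5.48
total variance = 5.48 + 2 × 1.11 = 7.70
α (item deleted) = (4/3)·(1 − 5.48/7.70) = 0.38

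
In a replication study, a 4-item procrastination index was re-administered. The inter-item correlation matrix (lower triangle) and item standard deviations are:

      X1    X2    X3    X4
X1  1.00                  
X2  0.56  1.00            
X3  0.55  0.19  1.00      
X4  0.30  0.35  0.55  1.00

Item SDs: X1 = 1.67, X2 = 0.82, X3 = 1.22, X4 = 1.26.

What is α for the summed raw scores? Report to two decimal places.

Σσ²ᵢ = 1.67² + 0.82² + 1.22² + 1.26² = 6.5373
Covariances σ_ij = r_ij · s_i · s_j:
  σ(X1,X2) = 0.56 × 1.67 × 0.82 = 0.7669
  σ(X1,X3) = 0.55 × 1.67 × 1.22 = 1.1206
  σ(X1,X4) = 0.30 × 1.67 × 1.26 = 0.6313
  σ(X2,X3) = 0.19 × 0.82 × 1.22 = 0.1901
  σ(X2,X4) = 0.35 × 0.82 × 1.26 = 0.3616
  σ(X3,X4) = 0.55 × 1.22 × 1.26 = 0.8455
σ²_T = Σσ²ᵢ + 2·Σσ_ij = 6.5373 + 2 × 3.9160 = 14.3693
α = (4/3)·(1 − 6.5373/14.3693) = 0.73

α = 0.73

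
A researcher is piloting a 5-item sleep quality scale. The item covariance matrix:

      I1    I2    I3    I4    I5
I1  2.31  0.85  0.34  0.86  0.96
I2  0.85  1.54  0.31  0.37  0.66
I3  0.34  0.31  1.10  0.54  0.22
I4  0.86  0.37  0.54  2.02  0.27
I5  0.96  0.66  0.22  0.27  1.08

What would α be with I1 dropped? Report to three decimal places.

α = 0.603

Remaining items: I2, I3, I4, I5 (k = 4).
sum of item variances = 1.54 + 1.10 + 2.02 + 1.08 = 5.74
σ²_T = 5.74 + 2 × 2.37 = 10.48
α (item deleted) = (4/3)·(1 − 5.74/10.48) = 0.603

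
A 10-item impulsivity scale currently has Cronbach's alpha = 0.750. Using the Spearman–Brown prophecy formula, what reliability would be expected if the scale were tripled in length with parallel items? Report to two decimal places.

predicted reliability = 0.90

Length factor m = 3
α' = m·α / (1 + (m−1)·α)
   = 3 × 0.750 / (1 + (3 − 1) × 0.750)
   = 2.2500 / 2.5000 = 0.90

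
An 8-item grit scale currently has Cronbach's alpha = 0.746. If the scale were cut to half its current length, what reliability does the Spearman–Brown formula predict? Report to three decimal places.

predicted reliability = 0.595

Length factor m = 1/2
α' = m·α / (1 − (1−m)·α)
   = 1/2 × 0.746 / (1 − (1 − 1/2) × 0.746)
   = 0.3730 / 0.6270 = 0.595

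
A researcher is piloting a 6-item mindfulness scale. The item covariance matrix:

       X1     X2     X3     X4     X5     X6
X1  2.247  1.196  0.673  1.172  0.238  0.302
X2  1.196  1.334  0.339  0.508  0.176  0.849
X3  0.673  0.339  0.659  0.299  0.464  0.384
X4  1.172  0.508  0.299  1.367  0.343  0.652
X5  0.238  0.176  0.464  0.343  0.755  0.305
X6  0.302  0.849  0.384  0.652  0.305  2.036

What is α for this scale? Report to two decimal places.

α = 0.78

Σσᵢ² = 2.247 + 1.334 + 0.659 + 1.367 + 0.755 + 2.036 = 8.398
Sum of the distinct covariances = 7.900
σ²_T = 8.398 + 2 × 7.900 = 24.198
α = (k/(k−1))·(1 − Σσᵢ²/σ²_T) = (6/5)·(1 − 8.398/24.198) = 0.78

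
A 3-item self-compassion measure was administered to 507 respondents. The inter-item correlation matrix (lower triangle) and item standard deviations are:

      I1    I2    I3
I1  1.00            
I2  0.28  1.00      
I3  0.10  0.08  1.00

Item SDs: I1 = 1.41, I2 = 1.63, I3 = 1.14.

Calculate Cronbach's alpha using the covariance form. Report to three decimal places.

Cronbach's alpha = 0.364

Σσ²ᵢ = 1.41² + 1.63² + 1.14² = 5.9446
Covariances σ_ij = r_ij · s_i · s_j:
  σ(I1,I2) = 0.28 × 1.41 × 1.63 = 0.6435
  σ(I1,I3) = 0.10 × 1.41 × 1.14 = 0.1607
  σ(I2,I3) = 0.08 × 1.63 × 1.14 = 0.1487
σ²_T = Σσ²ᵢ + 2·Σσ_ij = 5.9446 + 2 × 0.9529 = 7.8504
α = (3/2)·(1 − 5.9446/7.8504) = 0.364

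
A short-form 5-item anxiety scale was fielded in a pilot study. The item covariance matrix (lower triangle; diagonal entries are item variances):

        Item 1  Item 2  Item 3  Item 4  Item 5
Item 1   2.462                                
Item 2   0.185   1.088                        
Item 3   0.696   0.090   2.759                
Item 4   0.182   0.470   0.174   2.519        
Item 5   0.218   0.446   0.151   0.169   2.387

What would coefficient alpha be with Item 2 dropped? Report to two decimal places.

Remaining items: Item 1, Item 3, Item 4, Item 5 (k = 4).
Σσ²ᵢ = 2.462 + 2.759 + 2.519 + 2.387 = 10.127
σ²_T = 10.127 + 2 × 1.590 = 13.307
α (item deleted) = (4/3)·(1 − 10.127/13.307) = 0.32

α = 0.32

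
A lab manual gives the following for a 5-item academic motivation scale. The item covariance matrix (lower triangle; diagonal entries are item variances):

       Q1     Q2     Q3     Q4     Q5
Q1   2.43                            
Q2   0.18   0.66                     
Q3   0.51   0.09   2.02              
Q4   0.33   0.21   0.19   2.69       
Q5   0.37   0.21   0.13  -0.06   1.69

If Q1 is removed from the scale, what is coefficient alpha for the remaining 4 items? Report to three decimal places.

α = 0.239

Remaining items: Q2, Q3, Q4, Q5 (k = 4).
Σσᵢ² = 0.66 + 2.02 + 2.69 + 1.69 = 7.06
σ²_T = 7.06 + 2 × 0.77 = 8.60
α (item deleted) = (4/3)·(1 − 7.06/8.60) = 0.239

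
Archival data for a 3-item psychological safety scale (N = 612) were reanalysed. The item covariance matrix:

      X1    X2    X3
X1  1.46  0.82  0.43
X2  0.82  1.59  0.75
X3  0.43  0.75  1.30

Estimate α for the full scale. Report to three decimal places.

α = 0.719

sum of item variances = 1.46 + 1.59 + 1.30 = 4.35
Sum of off-diagonal covariances = 2.00
σ²_T = 4.35 + 2 × 2.00 = 8.35
α = (k/(k−1))·(1 − sum of item variances/σ²_T) = (3/2)·(1 − 4.35/8.35) = 0.719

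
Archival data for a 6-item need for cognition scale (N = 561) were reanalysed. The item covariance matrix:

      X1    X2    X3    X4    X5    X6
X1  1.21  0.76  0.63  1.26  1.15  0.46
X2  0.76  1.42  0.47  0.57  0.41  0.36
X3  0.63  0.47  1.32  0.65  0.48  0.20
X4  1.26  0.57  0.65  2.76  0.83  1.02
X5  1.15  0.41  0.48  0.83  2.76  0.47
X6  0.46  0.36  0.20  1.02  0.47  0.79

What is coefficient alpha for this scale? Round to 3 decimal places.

Σσᵢ² = 1.21 + 1.42 + 1.32 + 2.76 + 2.76 + 0.79 = 10.26
Σ_{i<j} σ_ij = 9.72
σ²_T = 10.26 + 2 × 9.72 = 29.70
α = (k/(k−1))·(1 − Σσᵢ²/σ²_T) = (6/5)·(1 − 10.26/29.70) = 0.785

coefficient alpha = 0.785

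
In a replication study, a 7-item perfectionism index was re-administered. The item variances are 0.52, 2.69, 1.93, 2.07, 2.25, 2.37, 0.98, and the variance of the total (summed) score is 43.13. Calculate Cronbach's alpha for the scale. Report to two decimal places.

Σσ²ᵢ = 0.52 + 2.69 + 1.93 + 2.07 + 2.25 + 2.37 + 0.98 = 12.81
α = (k/(k−1))·(1 − Σσ²ᵢ/total variance) = (7/6)·(1 − 12.81/43.13) = 0.82

α = 0.82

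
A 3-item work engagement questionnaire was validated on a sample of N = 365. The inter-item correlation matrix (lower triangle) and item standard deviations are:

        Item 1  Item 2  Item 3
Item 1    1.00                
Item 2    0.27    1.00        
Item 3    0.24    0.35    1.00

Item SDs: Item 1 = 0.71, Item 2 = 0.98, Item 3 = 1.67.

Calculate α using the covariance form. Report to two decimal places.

α = 0.49

Σσ²ᵢ = 0.71² + 0.98² + 1.67² = 4.2534
Covariances σ_ij = r_ij · s_i · s_j:
  σ(Item 1,Item 2) = 0.27 × 0.71 × 0.98 = 0.1879
  σ(Item 1,Item 3) = 0.24 × 0.71 × 1.67 = 0.2846
  σ(Item 2,Item 3) = 0.35 × 0.98 × 1.67 = 0.5728
σ²_T = Σσ²ᵢ + 2·Σσ_ij = 4.2534 + 2 × 1.0453 = 6.3440
α = (3/2)·(1 − 4.2534/6.3440) = 0.49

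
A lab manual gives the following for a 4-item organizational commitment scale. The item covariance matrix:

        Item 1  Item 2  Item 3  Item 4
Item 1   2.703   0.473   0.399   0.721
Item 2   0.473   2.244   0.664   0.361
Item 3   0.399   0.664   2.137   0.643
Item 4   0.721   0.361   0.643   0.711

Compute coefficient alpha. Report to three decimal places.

α = 0.607

Σσᵢ² = 2.703 + 2.244 + 2.137 + 0.711 = 7.795
Σ_{i<j} σ_ij = 3.261
σ²_total = 7.795 + 2 × 3.261 = 14.317
α = (k/(k−1))·(1 − Σσᵢ²/σ²_total) = (4/3)·(1 − 7.795/14.317) = 0.607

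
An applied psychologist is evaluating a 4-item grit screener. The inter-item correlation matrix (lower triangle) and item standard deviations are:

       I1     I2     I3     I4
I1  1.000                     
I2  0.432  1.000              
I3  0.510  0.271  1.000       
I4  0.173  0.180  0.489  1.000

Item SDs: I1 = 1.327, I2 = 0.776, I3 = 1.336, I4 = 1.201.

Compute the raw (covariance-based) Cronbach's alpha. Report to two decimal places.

Σσ²ᵢ = 1.327² + 0.776² + 1.336² + 1.201² = 5.5904
Covariances σ_ij = r_ij · s_i · s_j:
  σ(I1,I2) = 0.432 × 1.327 × 0.776 = 0.4449
  σ(I1,I3) = 0.510 × 1.327 × 1.336 = 0.9042
  σ(I1,I4) = 0.173 × 1.327 × 1.201 = 0.2757
  σ(I2,I3) = 0.271 × 0.776 × 1.336 = 0.2810
  σ(I2,I4) = 0.180 × 0.776 × 1.201 = 0.1678
  σ(I3,I4) = 0.489 × 1.336 × 1.201 = 0.7846
σ²_T = Σσ²ᵢ + 2·Σσ_ij = 5.5904 + 2 × 2.8582 = 11.3068
α = (4/3)·(1 − 5.5904/11.3068) = 0.67

α = 0.67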